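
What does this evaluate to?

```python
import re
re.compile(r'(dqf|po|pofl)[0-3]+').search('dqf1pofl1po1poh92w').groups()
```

('dqf',)

`re.search` scans for the first position where the pattern succeeds.
The match spans [0:4] → 'dqf1'.
Captured: group 1 = 'dqf'.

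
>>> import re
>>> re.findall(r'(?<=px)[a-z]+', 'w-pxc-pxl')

['c', 'l']

The `(?=…)`/`(?<=…)` assertion just peeks at neighbouring text; it doesn't advance the match position.
Since nothing is captured, `findall` lists the 2 matched substrings directly.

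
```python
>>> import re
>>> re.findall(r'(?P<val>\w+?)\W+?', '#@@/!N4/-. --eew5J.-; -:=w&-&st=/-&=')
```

['N4', 'eew5J', 'w', 'st']

Pattern: one or more of a word character (lazy) (captured as 'val'); then one or more of a non-word character (lazy).
Because there's exactly one group, `findall` drops the full match and keeps group 1 from each hit.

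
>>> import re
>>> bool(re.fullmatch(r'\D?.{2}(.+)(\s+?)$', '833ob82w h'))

False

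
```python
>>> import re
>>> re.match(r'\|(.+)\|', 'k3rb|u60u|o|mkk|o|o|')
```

`re.match` won't scan ahead — the pattern has to work from the very first character.
Here the string doesn't start with a match, so the call returns None.

None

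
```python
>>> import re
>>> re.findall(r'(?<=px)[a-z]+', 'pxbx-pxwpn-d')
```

The `(?=…)`/`(?<=…)` assertion just peeks at neighbouring text; it doesn't advance the match position.
With no groups in the pattern, `findall` gives back each whole match — 2 here.

['bx', 'wpn']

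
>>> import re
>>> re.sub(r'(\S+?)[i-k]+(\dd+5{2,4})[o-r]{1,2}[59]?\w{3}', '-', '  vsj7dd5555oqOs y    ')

This matches one or more of a non-whitespace character (lazy) (captured); then one or more of a character in [i-k]; then a digit, then one or more of the literal 'd', then 2 to 4 of the literal '5' (captured); then 1 to 2 of a character in [o-r]; then optionally one of [59], then exactly 3 of a word character.
Matches: at [2:16] → 'vsj7dd5555oqOs'.
Each match is replaced by '-'.

'  - y    '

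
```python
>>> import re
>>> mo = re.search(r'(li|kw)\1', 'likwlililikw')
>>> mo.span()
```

A backreference is literal: `\1` must see the identical characters the first group matched.
The match spans [4:8] → 'lili'.

(4, 8)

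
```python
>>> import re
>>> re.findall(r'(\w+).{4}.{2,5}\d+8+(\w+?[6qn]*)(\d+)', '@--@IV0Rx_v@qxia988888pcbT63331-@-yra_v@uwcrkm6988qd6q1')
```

With the lazy modifier that quantifier settles for the fewest repetitions that let the rest of the pattern succeed (the atoms after it are unaffected and can still be greedy).
With 3 capturing groups, `findall` returns a 3-tuple per match.

[('IV0Rx_v', 'pcbT6', '3331'), ('yra_v', 'qd6q', '1')]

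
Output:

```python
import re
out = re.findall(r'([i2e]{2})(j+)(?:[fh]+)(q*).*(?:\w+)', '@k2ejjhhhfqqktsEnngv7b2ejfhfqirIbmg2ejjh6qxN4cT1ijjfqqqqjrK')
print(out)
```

[('2e', 'jj', 'qq')]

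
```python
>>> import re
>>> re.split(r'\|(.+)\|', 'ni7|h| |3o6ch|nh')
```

Matches to split on: at [3:14] → '|h| |3o6ch|'.
Because the pattern has a capturing group, `split` also inserts each captured text between the pieces.

['ni7', 'h| |3o6ch', 'nh']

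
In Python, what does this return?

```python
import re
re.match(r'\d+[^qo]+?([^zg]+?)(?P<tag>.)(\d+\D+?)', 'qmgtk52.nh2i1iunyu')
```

None

The pattern matches one or more of a digit; then one or more of any character except [qo] (lazy); then one or more of any character except [zg] (lazy) (captured); then any character (captured as 'tag'); then one or more of a digit, then one or more of a non-digit (lazy) (captured).
`re.match` only tries the pattern at the start of the string.
Here the pattern fails at index 0, so the call returns None.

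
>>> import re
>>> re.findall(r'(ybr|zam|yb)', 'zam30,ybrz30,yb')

['zam', 'ybr', 'yb']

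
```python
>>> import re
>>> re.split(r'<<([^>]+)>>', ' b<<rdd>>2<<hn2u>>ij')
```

[' b', 'rdd', '2', 'hn2u', 'ij']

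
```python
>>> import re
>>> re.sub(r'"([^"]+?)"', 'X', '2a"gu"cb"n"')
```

'2aXcbX'

Matches: at [2:6] → '"gu"'; at [8:11] → '"n"'.
Every occurrence is swapped for 'X'.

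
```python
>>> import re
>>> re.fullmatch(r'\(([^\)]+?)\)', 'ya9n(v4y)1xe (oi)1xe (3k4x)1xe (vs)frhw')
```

None

`re.fullmatch` requires the pattern to consume the entire string.
Here the pattern can't cover the whole string, so the call returns None.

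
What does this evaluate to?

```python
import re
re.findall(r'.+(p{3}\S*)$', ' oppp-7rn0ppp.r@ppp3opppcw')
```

The pattern matches one or more of any character; then exactly 3 of a literal 'p', then zero or more of a non-whitespace character (captured); then anchored at the end.
Scanning left to right: at [0:26] match ' oppp-7rn0ppp.r@ppp3opppcw', group 1 = 'pppcw'.
`findall` collects group 1 from the one match (1 total).

['pppcw']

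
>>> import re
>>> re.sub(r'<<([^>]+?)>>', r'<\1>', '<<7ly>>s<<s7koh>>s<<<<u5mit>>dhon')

'<7ly>s<s7koh>s<<<u5mit>dhon'

Each match is replaced using the text its own group 1 captured.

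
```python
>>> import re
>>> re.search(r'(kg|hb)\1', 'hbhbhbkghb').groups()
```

The match spans [0:4] → 'hbhb'.
Captured: group 1 = 'hb'.

('hb',)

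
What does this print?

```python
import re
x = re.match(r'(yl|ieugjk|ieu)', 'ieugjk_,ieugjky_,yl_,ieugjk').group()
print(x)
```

ieugjk

`match` is anchored at position 0; if the pattern doesn't fit there, it returns None.
The match spans [0:6] → 'ieugjk'.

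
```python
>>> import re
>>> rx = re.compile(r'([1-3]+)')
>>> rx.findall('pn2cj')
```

['2']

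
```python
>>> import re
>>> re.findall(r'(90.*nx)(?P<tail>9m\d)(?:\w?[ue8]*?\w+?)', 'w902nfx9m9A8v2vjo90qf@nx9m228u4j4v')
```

[('902nfx9m9A8v2vjo90qf@nx', '9m2')]

This matches the literal '90', then zero or more of any character, then the literal 'nx' (captured); then the literal '9m', then a digit (captured as 'tail'); then optionally a word character, then zero or more of one of [ue8] (lazy), then one or more of a word character (lazy) (non-capturing group).
Matches: at [1:29] match '902nfx9m9A8v2vjo90qf@nx9m228', groups = ('902nfx9m9A8v2vjo90qf@nx', '9m2').
2 groups means the one result is a tuple of 2 captured strings — 1 here.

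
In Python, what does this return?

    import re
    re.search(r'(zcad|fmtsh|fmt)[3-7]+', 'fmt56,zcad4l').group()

'fmt56'

The match spans [0:5] → 'fmt56'.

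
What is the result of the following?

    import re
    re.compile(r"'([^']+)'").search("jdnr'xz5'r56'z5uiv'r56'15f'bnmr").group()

"'xz5'"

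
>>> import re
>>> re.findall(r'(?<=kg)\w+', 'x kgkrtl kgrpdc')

Lookahead/lookbehind check context without consuming it, so the matched span excludes the asserted characters.
Matches: at [4:8] → 'krtl'; at [11:15] → 'rpdc'.
Since nothing is captured, `findall` lists the 2 matched substrings directly.

['krtl', 'rpdc']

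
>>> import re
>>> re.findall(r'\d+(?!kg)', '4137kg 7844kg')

The negative lookaround is zero-width — it rules out positions where the adjacent text would match, without consuming anything.
Since nothing is captured, `findall` lists the 2 matched substrings directly.

['413', '784']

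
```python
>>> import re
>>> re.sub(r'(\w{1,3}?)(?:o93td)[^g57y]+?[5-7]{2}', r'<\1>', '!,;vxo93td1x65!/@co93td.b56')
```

This matches 1 to 3 of a word character (lazy) (captured); then the literal 'o93', then the literal 'td' (non-capturing group); then one or more of any character except [g57y] (lazy), then exactly 2 of a character in [5-7].
Matches: at [3:14] → 'vxo93td1x65'; at [17:27] → 'co93td.b56'.
`\1` in the replacement pulls in group 1's text for each match.

'!,;<vx>!/@<c>'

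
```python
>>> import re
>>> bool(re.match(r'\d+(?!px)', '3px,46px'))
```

`re.match` won't scan ahead — the pattern has to work from the very first character.
Here position 0 doesn't satisfy it, so the call returns None, and `bool(None)` is False.

False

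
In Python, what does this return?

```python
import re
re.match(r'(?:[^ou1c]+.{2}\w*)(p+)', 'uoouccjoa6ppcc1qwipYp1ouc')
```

None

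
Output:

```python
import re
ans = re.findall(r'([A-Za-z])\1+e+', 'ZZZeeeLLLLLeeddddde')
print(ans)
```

After group 1 captures some text, `\1` only succeeds where that same text appears again.
Matches: at [0:6] match 'ZZZeee', group 1 = 'Z'; at [6:13] match 'LLLLLee', group 1 = 'L'; at [13:19] match 'ddddde', group 1 = 'd'.
`findall` collects group 1 from each match (3 total).

['Z', 'L', 'd']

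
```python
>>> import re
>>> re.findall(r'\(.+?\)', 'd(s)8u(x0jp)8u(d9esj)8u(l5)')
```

['(s)', '(x0jp)', '(d9esj)', '(l5)']

A non-greedy quantifier consumes as few characters as it can — just enough that the remainder of the pattern still matches from where it stops; whatever follows it matches normally.
With no groups in the pattern, `findall` gives back each whole match — 4 here.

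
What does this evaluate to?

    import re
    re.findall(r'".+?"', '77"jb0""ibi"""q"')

A non-greedy quantifier consumes as few characters as it can — just enough that the remainder of the pattern still matches from where it stops; whatever follows it matches normally.
With no groups in the pattern, `findall` gives back each whole match — 3 here.

['"jb0"', '"ibi"', '""q"']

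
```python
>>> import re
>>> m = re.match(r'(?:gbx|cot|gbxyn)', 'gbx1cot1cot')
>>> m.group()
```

'gbx'

`match` is anchored at position 0; if the pattern doesn't fit there, it returns None.
The match spans [0:3] → 'gbx'.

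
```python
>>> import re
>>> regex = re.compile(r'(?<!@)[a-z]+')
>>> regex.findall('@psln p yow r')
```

['sln', 'p', 'yow', 'r']

Because the assertion is negative and zero-width, positions next to the forbidden text are skipped.
Since nothing is captured, `findall` lists the 4 matched substrings directly.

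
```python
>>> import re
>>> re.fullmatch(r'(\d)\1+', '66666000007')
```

None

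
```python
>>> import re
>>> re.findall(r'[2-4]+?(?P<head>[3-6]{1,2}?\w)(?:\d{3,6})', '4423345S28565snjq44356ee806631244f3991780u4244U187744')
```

['42', '44f', '44U']

This matches one or more of a character in [2-4] (lazy); then 1 to 2 of a character in [3-6] (lazy), then a word character (captured as 'head'); then 3 to 6 of a digit (non-capturing group).
Matches: at [0:7] match '4423345', group 1 = '42'; at [30:40] match '244f399178', group 1 = '44f'; at [42:53] match '4244U187744', group 1 = '44U'.
With a single group, `findall` returns only what that group captured — 3 items.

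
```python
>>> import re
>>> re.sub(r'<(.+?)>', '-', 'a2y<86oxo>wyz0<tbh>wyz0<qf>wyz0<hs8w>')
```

Matches: at [3:10] → '<86oxo>'; at [14:19] → '<tbh>'; at [23:27] → '<qf>'; at [31:37] → '<hs8w>'.
Every occurrence is swapped for '-'.

'a2y-wyz0-wyz0-wyz0-'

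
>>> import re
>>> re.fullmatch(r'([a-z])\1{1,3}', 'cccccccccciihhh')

None

A backreference is literal: `\1` must see the identical characters the first group matched.
`re.fullmatch` is like wrapping the pattern in `^…$` (in single-line mode).
Here there's no way to consume every character, so the call returns None.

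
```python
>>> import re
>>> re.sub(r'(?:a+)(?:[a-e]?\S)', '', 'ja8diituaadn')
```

'jdiitu'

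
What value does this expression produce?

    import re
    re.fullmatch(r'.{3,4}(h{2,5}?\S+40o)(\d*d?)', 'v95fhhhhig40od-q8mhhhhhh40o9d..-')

Pattern: 3 to 4 of any character; then 2 to 5 of the literal 'h' (lazy), then one or more of a non-whitespace character, then the literal '40o' (captured); then zero or more of a digit, then optionally the literal 'd' (captured).
For `fullmatch`, every character of the input must be accounted for by the pattern.
Here the pattern can't cover the whole string, so the call returns None.

None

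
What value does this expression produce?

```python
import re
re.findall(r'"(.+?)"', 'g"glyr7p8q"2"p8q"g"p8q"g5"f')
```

Because the quantifier is non-greedy, it stops expanding at the earliest point where the rest of the pattern can succeed.
Walking the string: at [1:11] match '"glyr7p8q"', group 1 = 'glyr7p8q'; at [12:17] match '"p8q"', group 1 = 'p8q'; at [18:23] match '"p8q"', group 1 = 'p8q'.
`findall` collects group 1 from each match (3 total).

['glyr7p8q', 'p8q', 'p8q']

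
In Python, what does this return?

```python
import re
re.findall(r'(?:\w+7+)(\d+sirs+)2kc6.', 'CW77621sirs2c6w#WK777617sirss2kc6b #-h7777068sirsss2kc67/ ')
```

['617sirss', '068sirsss']

This matches one or more of a word character, then one or more of the literal '7' (non-capturing group); then one or more of a digit, then the literal 'sir', then one or more of the literal 's' (captured); then a literal '2', then the literal 'kc6', then any character.
Matches: at [16:34] match 'WK777617sirss2kc6b', group 1 = '617sirss'; at [37:56] match 'h7777068sirsss2kc67', group 1 = '068sirsss'.
One capturing group, so `findall` returns just the captured substring from each match — 2 in all.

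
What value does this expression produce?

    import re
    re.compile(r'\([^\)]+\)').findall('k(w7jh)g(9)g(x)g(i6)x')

Walking the string: at [1:7] → '(w7jh)'; at [8:11] → '(9)'; at [12:15] → '(x)'; at [16:20] → '(i6)'.
Since nothing is captured, `findall` lists the 4 matched substrings directly.

['(w7jh)', '(9)', '(x)', '(i6)']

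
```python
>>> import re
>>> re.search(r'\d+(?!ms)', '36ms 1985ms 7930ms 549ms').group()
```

'3'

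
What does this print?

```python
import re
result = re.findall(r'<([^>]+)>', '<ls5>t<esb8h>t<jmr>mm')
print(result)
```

Matches: at [0:5] match '<ls5>', group 1 = 'ls5'; at [6:13] match '<esb8h>', group 1 = 'esb8h'; at [14:19] match '<jmr>', group 1 = 'jmr'.
One capturing group, so `findall` returns just the captured substring from each match — 3 in all.

['ls5', 'esb8h', 'jmr']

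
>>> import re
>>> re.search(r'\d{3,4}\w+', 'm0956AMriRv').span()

(1, 11)

This matches 3 to 4 of a digit; then one or more of a word character.
`search` walks the string left to right and returns the first match it finds.
The match spans [1:11] → '0956AMriRv'.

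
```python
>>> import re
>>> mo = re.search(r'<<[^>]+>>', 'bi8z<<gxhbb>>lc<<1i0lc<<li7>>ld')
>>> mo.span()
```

The match spans [4:13] → '<<gxhbb>>'.

(4, 13)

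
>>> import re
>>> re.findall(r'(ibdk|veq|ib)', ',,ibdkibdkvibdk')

['ibdk', 'ibdk', 'ibdk']

`|` is ordered: at each position the engine commits to the first alternative that works.
Scanning left to right: at [2:6] match 'ibdk', group 1 = 'ibdk'; at [6:10] match 'ibdk', group 1 = 'ibdk'; at [11:15] match 'ibdk', group 1 = 'ibdk'.
`findall` collects group 1 from each match (3 total).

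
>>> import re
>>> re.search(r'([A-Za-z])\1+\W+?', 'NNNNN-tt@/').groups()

('N',)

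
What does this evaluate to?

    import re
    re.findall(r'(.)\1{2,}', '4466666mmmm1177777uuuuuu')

`\1` has to match the exact text group 1 already captured.
Scanning left to right: at [2:7] match '66666', group 1 = '6'; at [7:11] match 'mmmm', group 1 = 'm'; at [13:18] match '77777', group 1 = '7'; at [18:24] match 'uuuuuu', group 1 = 'u'.
`findall` collects group 1 from each match (4 total).

['6', 'm', '7', 'u']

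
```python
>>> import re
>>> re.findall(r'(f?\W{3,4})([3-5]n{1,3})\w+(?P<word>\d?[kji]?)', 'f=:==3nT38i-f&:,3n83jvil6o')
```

[('f=:==', '3n', ''), ('f&:,', '3n', '')]

The pattern matches optionally the literal 'f', then 3 to 4 of a non-word character (captured); then a character in [3-5], then 1 to 3 of the literal 'n' (captured); then one or more of a word character; then optionally a digit, then optionally one of [kji] (captured as 'word').
Scanning left to right: at [0:11] match 'f=:==3nT38i', groups = ('f=:==', '3n', ''); at [12:26] match 'f&:,3n83jvil6o', groups = ('f&:,', '3n', '').
With 3 capturing groups, `findall` returns a 3-tuple per match.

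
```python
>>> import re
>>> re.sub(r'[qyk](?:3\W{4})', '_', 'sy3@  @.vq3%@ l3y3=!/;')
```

This matches one of [qyk]; then the literal '3', then exactly 4 of a non-word character (non-capturing group).
Each match is replaced by '_'.

's_.vq3%@ l3_'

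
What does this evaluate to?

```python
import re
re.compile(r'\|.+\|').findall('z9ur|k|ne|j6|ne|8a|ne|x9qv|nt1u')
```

Scanning left to right: at [4:27] → '|k|ne|j6|ne|8a|ne|x9qv|'.
No capturing groups, so `findall` returns the 1 full match string.

['|k|ne|j6|ne|8a|ne|x9qv|']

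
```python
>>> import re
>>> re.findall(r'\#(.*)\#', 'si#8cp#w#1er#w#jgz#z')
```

['8cp#w#1er#w#jgz']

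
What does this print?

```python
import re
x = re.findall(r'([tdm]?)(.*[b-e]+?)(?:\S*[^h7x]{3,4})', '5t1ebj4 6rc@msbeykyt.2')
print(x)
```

[('', '5t1ebj4 6rc@msbe')]

This matches optionally one of [tdm] (captured); then zero or more of any character, then one or more of a character in [b-e] (lazy) (captured); then zero or more of a non-whitespace character, then 3 to 4 of any character except [h7x] (non-capturing group).
2 groups means the one result is a tuple of 2 captured strings — 1 here.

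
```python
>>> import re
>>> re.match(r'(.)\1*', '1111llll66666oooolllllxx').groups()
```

The match spans [0:4] → '1111'.
Captured: group 1 = '1'.

('1',)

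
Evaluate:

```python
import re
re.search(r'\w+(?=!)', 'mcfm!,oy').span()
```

The `(?=…)`/`(?<=…)` assertion just peeks at neighbouring text; it doesn't advance the match position.
Unlike `match`, `search` isn't anchored — it looks for the pattern anywhere in the string.
The match spans [0:4] → 'mcfm'.

(0, 4)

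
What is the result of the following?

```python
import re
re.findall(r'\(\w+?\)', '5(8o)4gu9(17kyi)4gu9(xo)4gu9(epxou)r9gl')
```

Walking the string: at [1:5] → '(8o)'; at [9:16] → '(17kyi)'; at [20:24] → '(xo)'; at [28:35] → '(epxou)'.
No capturing groups, so `findall` returns the 4 full match strings.

['(8o)', '(17kyi)', '(xo)', '(epxou)']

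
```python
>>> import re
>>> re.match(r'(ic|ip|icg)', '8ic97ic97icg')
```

None

`re.match` won't scan ahead — the pattern has to work from the very first character.
Here the string doesn't start with a match, so the call returns None.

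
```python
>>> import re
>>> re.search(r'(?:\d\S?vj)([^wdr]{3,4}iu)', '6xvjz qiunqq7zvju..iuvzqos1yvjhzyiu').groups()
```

('z qiu',)

The match spans [0:9] → '6xvjz qiu'.
Captured: group 1 = 'z qiu'.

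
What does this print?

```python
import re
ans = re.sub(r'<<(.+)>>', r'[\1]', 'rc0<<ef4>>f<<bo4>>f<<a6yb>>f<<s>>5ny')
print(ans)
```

rc0[ef4>>f<<bo4>>f<<a6yb>>f<<s]5ny

Matches: at [3:33] → '<<ef4>>f<<bo4>>f<<a6yb>>f<<s>>'.
Each match is replaced using the text its own group 1 captured.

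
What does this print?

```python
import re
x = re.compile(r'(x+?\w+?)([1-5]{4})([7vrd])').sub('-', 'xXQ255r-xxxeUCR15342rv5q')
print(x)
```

xXQ255r--v5q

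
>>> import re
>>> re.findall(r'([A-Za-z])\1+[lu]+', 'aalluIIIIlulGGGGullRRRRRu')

`\1` is not a pattern — it's the concrete string captured by group 1, re-applied verbatim.
With a single group, `findall` returns only what that group captured — 4 items.

['a', 'I', 'G', 'R']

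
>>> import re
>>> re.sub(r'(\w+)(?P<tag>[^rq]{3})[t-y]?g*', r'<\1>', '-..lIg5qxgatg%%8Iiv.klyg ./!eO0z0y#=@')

'-..<lIg5qxgatg><Iiv> ./!<eO0z0y>'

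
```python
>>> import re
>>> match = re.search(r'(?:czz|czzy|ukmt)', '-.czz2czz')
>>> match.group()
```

'czz'

`search` walks the string left to right and returns the first match it finds.
The match spans [2:5] → 'czz'.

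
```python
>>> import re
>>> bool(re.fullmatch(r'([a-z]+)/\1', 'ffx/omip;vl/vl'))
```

False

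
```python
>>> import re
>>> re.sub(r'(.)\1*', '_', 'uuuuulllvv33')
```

'____'

After group 1 captures some text, `\1` only succeeds where that same text appears again.
Matches: at [0:5] → 'uuuuu'; at [5:8] → 'lll'; at [8:10] → 'vv'; at [10:12] → '33'.
Every occurrence is swapped for '_'.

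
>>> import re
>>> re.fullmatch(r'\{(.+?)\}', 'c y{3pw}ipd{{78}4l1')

None

For `fullmatch`, every character of the input must be accounted for by the pattern.
Here the pattern can't cover the whole string, so the call returns None.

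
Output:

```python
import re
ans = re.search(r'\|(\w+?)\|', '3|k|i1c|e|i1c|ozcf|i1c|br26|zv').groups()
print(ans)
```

The match spans [1:4] → '|k|'.
Captured: group 1 = 'k'.

('k',)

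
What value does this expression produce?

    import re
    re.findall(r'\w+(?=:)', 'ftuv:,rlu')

The positive lookaround only admits positions where the adjacent text matches; those characters stay outside the span.
With no groups in the pattern, `findall` gives back each whole match — 1 here.

['ftuv']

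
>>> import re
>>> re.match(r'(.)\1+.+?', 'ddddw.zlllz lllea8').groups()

('d',)

A backreference is literal: `\1` must see the identical characters the first group matched.
`match` is anchored at position 0; if the pattern doesn't fit there, it returns None.
The match spans [0:5] → 'ddddw'.
Captured: group 1 = 'd'.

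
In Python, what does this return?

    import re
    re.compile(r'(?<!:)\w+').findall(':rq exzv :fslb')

['q', 'exzv', 'slb']

A negative assertion filters positions out without eating any characters.
Since nothing is captured, `findall` lists the 3 matched substrings directly.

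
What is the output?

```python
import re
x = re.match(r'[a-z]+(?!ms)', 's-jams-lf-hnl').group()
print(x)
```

s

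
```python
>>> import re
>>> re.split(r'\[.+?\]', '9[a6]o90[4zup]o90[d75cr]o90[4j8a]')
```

['9', 'o90', 'o90', 'o90', '']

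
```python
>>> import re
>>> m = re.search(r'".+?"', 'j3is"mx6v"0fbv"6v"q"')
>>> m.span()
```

(4, 10)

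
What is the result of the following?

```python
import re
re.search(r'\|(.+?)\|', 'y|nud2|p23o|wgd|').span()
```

(1, 7)

`search` walks the string left to right and returns the first match it finds.
The match spans [1:7] → '|nud2|'.
Captured: group 1 = 'nud2'.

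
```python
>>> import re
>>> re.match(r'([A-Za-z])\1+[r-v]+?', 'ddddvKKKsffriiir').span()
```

(0, 5)

`\1` has to match the exact text group 1 already captured.
`re.match` only tries the pattern at the start of the string.
The match spans [0:5] → 'ddddv'.
Captured: group 1 = 'd'.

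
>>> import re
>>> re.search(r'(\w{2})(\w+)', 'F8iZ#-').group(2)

Pattern: exactly 2 of a word character (captured); then one or more of a word character (captured).
Unlike `match`, `search` isn't anchored — it looks for the pattern anywhere in the string.
The match spans [0:4] → 'F8iZ'.
Captured: group 1 = 'F8', group 2 = 'iZ'.

'iZ'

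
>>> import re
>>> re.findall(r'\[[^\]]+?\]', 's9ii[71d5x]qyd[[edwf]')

['[71d5x]', '[[edwf]']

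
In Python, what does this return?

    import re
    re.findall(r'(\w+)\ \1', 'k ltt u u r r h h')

`\1` has to match the exact text group 1 already captured.
Walking the string: at [6:9] match 'u u', group 1 = 'u'; at [10:13] match 'r r', group 1 = 'r'; at [14:17] match 'h h', group 1 = 'h'.
One capturing group, so `findall` returns just the captured substring from each match — 3 in all.

['u', 'r', 'h']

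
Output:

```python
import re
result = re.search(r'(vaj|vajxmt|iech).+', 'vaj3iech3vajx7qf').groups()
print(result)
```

('vaj',)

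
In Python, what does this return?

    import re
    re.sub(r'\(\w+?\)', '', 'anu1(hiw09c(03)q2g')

'anu1(hiw09cq2g'

Matches: at [11:15] → '(03)'.
`sub` substitutes '' at each match site.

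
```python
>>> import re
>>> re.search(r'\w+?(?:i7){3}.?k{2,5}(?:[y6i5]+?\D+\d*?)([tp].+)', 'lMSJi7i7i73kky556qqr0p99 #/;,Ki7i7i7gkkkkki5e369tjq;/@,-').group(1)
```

This matches one or more of a word character (lazy); then the literal 'i7' repeated 3 times, then optionally any character, then 2 to 5 of a literal 'k'; then one or more of one of [y6i5] (lazy), then one or more of a non-digit, then zero or more of a digit (lazy) (non-capturing group); then one of [tp], then one or more of any character (captured).
`re.search` tries every starting position until one works.
The match spans [0:56] → 'lMSJi7i7i73kky556qqr0p99 #/;,Ki7i7i7gkkkkki5e369tjq;/@,-'.
Captured: group 1 = 'p99 #/;,Ki7i7i7gkkkkki5e369tjq;/@,-'.

'p99 #/;,Ki7i7i7gkkkkki5e369tjq;/@,-'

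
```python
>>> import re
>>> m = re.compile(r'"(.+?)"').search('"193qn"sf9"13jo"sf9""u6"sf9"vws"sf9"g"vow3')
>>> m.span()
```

(0, 7)

The match spans [0:7] → '"193qn"'.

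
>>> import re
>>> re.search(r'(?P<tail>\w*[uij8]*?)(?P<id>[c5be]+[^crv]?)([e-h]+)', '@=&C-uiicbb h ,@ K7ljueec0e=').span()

(5, 13)

The pattern matches zero or more of a word character, then zero or more of one of [uij8] (lazy) (captured as 'tail'); then one or more of one of [c5be], then optionally any character except [crv] (captured as 'id'); then one or more of a character in [e-h] (captured).
The match spans [5:13] → 'uiicbb h'.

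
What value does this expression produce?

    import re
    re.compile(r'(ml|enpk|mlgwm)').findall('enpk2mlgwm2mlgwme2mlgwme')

The regex engine tests alternatives in the order written; an earlier branch that matches wins even if a later one would match more.
Because there's exactly one group, `findall` drops the full match and keeps group 1 from each hit.

['enpk', 'ml', 'ml', 'ml']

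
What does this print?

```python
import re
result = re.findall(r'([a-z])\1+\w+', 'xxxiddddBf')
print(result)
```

`\1` has to match the exact text group 1 already captured.
`findall` collects group 1 from the one match (1 total).

['x']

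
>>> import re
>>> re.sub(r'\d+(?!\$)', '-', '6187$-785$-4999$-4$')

'-7$--5$--9$-4$'

Because the assertion is negative and zero-width, positions next to the forbidden text are skipped.
Matches: at [0:3] → '618'; at [6:8] → '78'; at [11:14] → '499'.
`sub` substitutes '-' at each match site.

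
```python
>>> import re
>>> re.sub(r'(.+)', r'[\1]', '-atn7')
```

The pattern matches one or more of any character (captured).
Matches: at [0:5] → '-atn7'.
Each match is replaced using the text its own group 1 captured.

'[-atn7]'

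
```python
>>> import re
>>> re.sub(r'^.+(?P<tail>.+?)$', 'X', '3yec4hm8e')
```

'X'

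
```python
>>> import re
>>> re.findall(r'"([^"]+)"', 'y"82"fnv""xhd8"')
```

['82', 'xhd8']

Walking the string: at [1:5] match '"82"', group 1 = '82'; at [9:15] match '"xhd8"', group 1 = 'xhd8'.
Because there's exactly one group, `findall` drops the full match and keeps group 1 from each hit.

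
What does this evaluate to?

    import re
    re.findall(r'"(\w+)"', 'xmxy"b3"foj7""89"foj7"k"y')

`findall` collects group 1 from each match (3 total).

['b3', '89', 'k']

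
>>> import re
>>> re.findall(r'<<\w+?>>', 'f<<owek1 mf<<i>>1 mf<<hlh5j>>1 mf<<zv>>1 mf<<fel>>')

['<<i>>', '<<hlh5j>>', '<<zv>>', '<<fel>>']

Scanning left to right: at [11:16] → '<<i>>'; at [20:29] → '<<hlh5j>>'; at [33:39] → '<<zv>>'; at [43:50] → '<<fel>>'.
`findall` yields the raw match text (4 of them) because the pattern has no groups.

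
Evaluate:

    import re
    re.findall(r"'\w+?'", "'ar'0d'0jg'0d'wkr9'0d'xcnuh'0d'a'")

["'ar'", "'0jg'", "'wkr9'", "'xcnuh'", "'a'"]

Since nothing is captured, `findall` lists the 5 matched substrings directly.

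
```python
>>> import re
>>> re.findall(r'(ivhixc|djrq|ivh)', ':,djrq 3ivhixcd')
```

Alternation isn't longest-match — the leftmost alternative that fits at this position is chosen.
Because there's exactly one group, `findall` drops the full match and keeps group 1 from each hit.

['djrq', 'ivhixc']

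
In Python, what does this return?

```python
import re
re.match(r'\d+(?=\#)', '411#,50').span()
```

(0, 3)

With `match`, the pattern is implicitly anchored at the beginning.
The match spans [0:3] → '411'.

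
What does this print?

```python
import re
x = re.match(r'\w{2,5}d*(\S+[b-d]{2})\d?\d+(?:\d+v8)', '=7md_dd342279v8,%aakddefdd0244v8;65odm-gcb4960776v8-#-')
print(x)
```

None

`match` is anchored at position 0; if the pattern doesn't fit there, it returns None.
Here the pattern fails at index 0, so the call returns None.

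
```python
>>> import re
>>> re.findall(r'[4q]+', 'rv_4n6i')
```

['4']

Since nothing is captured, `findall` lists the 1 matched substring directly.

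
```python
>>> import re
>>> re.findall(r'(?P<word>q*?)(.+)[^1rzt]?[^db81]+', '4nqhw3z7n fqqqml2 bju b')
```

[('', '4nqhw3z7n fqqqml2 bju')]

The pattern matches zero or more of a literal 'q' (lazy) (captured as 'word'); then one or more of any character (captured); then optionally any character except [1rzt], then one or more of any character except [db81].
2 groups means the one result is a tuple of 2 captured strings — 1 here.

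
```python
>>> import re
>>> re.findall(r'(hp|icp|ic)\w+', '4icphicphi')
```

Branches in `(...|...)` are attempted left-to-right; the first branch that allows the whole pattern to succeed is taken.
Matches: at [1:10] match 'icphicphi', group 1 = 'icp'.
Because there's exactly one group, `findall` drops the full match and keeps group 1 from the one hit.

['icp']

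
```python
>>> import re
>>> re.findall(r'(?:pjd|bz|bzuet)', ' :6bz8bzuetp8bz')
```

['bz', 'bz', 'bz']

Alternation isn't longest-match — the leftmost alternative that fits at this position is chosen.
Walking the string: at [3:5] → 'bz'; at [6:8] → 'bz'; at [13:15] → 'bz'.
`findall` yields the raw match text (3 of them) because the pattern has no groups.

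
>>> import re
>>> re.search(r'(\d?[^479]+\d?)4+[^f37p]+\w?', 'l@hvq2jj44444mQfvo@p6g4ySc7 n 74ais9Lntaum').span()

The match spans [0:16] → 'l@hvq2jj44444mQf'.

(0, 16)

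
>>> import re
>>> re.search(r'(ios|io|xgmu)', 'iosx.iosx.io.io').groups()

The match spans [0:3] → 'ios'.
Captured: group 1 = 'ios'.

('ios',)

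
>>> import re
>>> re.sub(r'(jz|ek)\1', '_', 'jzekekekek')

'jz__'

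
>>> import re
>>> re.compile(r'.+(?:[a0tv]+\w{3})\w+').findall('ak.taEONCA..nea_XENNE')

No capturing groups, so `findall` returns the 1 full match string.

['ak.taEONCA..nea_XENNE']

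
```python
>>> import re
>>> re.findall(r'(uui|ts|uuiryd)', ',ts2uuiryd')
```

`|` is ordered: at each position the engine commits to the first alternative that works.
Walking the string: at [1:3] match 'ts', group 1 = 'ts'; at [4:7] match 'uui', group 1 = 'uui'.
`findall` collects group 1 from each match (2 total).

['ts', 'uui']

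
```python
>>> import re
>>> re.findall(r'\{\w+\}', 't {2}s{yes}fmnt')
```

['{2}', '{yes}']

`findall` yields the raw match text (2 of them) because the pattern has no groups.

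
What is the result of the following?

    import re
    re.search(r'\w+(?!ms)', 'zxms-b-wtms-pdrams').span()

A negative assertion filters positions out without eating any characters.
The match spans [0:4] → 'zxms'.

(0, 4)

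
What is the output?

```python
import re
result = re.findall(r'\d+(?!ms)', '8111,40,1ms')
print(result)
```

['8111', '40']

A negative assertion filters positions out without eating any characters.
Since nothing is captured, `findall` lists the 2 matched substrings directly.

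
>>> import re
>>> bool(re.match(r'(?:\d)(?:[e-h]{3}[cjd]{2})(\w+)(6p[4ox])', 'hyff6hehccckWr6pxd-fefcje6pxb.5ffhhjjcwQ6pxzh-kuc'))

False

`re.match` only tries the pattern at the start of the string.
Here the pattern fails at index 0, so the call returns None, and `bool(None)` is False.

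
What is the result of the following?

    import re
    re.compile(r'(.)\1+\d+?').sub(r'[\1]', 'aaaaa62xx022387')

'[a]2[x][2]87'

`\1` is not a pattern — it's the concrete string captured by group 1, re-applied verbatim.
Matches: at [0:6] → 'aaaaa6'; at [7:10] → 'xx0'; at [10:13] → '223'.
`\1` in the replacement pulls in group 1's text for each match.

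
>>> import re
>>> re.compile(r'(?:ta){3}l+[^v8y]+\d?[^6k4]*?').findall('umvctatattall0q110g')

This matches the literal 'ta' repeated 3 times, then one or more of a literal 'l'; then one or more of any character except [v8y], then optionally a digit, then zero or more of any character except [6k4] (lazy).
With no groups in the pattern, `findall` gives back each whole match — 0 here.
Nothing in the string satisfies the pattern, so the list is empty.

[]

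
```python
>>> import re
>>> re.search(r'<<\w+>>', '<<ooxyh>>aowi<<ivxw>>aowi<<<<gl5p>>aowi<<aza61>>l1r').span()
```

(0, 9)

The match spans [0:9] → '<<ooxyh>>'.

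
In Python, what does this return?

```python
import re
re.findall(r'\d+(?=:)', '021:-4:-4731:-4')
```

The positive lookaround only admits positions where the adjacent text matches; those characters stay outside the span.
With no groups in the pattern, `findall` gives back each whole match — 3 here.

['021', '4', '4731']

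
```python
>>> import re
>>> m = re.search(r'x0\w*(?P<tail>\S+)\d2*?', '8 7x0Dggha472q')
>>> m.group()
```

This matches the literal 'x0', then zero or more of a word character; then one or more of a non-whitespace character (captured as 'tail'); then a digit, then zero or more of a literal '2' (lazy).
`search` walks the string left to right and returns the first match it finds.
The match spans [3:13] → 'x0Dggha472'.
Captured: group 1 = '7'.

'x0Dggha472'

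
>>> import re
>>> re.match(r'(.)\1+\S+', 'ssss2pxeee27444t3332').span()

(0, 20)

`re.match` only tries the pattern at the start of the string.
The match spans [0:20] → 'ssss2pxeee27444t3332'.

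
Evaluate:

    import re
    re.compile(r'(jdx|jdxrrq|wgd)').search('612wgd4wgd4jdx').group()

'wgd'

The match spans [3:6] → 'wgd'.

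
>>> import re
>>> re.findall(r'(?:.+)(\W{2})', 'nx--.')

['-.']

Pattern: one or more of any character (non-capturing group); then exactly 2 of a non-word character (captured).
Scanning left to right: at [0:5] match 'nx--.', group 1 = '-.'.
Because there's exactly one group, `findall` drops the full match and keeps group 1 from the one hit.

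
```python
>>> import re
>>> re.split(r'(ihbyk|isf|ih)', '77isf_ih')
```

Matches to split on: at [2:5] → 'isf'; at [6:8] → 'ih'.
The group in the pattern means `split` returns the separators' captures alongside the pieces.

['77', 'isf', '_', 'ih', '']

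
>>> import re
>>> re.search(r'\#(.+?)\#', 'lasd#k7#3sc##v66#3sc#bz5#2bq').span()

(4, 8)

The match spans [4:8] → '#k7#'.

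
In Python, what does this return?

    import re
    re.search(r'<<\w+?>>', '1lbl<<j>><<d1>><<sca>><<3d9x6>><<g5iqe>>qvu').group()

'<<j>>'

`re.search` scans for the first position where the pattern succeeds.
The match spans [4:9] → '<<j>>'.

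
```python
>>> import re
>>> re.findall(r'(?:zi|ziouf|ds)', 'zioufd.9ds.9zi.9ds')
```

['zi', 'ds', 'zi', 'ds']

Alternation tries branches left to right and keeps the first one that lets the overall match succeed at that position.
No capturing groups, so `findall` returns the 4 full match strings.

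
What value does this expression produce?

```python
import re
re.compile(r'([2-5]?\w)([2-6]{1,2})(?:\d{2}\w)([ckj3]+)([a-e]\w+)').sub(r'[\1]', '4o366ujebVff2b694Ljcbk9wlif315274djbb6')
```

'[4o]'

This matches optionally a character in [2-5], then a word character (captured); then 1 to 2 of a character in [2-6] (captured); then exactly 2 of a digit, then a word character (non-capturing group); then one or more of one of [ckj3] (captured); then a character in [a-e], then one or more of a word character (captured).
Matches: at [0:38] → '4o366ujebVff2b694Ljcbk9wlif315274djbb6'.
Each match is replaced using the text its own group 1 captured.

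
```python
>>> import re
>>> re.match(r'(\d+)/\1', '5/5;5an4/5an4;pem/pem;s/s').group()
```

'5/5'

The backreference `\1` re-matches whatever the first group consumed, character for character.
`re.match` won't scan ahead — the pattern has to work from the very first character.
The match spans [0:3] → '5/5'.
Captured: group 1 = '5'.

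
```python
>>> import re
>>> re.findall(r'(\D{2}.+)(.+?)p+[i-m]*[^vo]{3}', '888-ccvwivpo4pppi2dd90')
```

Pattern: exactly 2 of a non-digit, then one or more of any character (captured); then one or more of any character (lazy) (captured); then one or more of the literal 'p', then zero or more of a character in [i-m], then exactly 3 of any character except [vo].
Multiple groups make `findall` return tuples — one 2-tuple for the one match.

[('-ccvwivpo4p', 'p')]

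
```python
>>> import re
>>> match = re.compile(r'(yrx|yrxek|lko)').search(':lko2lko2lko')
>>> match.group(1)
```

'lko'

`re.search` tries every starting position until one works.
The match spans [1:4] → 'lko'.
Captured: group 1 = 'lko'.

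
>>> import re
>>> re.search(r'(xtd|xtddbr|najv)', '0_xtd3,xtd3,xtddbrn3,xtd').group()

`re.search` scans for the first position where the pattern succeeds.
The match spans [2:5] → 'xtd'.
Captured: group 1 = 'xtd'.

'xtd'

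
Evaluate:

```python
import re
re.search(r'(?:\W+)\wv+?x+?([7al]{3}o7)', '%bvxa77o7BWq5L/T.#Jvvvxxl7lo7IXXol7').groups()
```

('a77o7',)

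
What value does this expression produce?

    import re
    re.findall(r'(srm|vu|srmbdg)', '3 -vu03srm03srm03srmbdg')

['vu', 'srm', 'srm', 'srm']

The regex engine tests alternatives in the order written; an earlier branch that matches wins even if a later one would match more.
Matches: at [3:5] match 'vu', group 1 = 'vu'; at [7:10] match 'srm', group 1 = 'srm'; at [12:15] match 'srm', group 1 = 'srm'; at [17:20] match 'srm', group 1 = 'srm'.
With a single group, `findall` returns only what that group captured — 4 items.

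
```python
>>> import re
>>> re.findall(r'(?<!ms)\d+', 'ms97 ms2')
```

['7']

`(?!…)`/`(?<!…)` only lets a position through if the neighbouring text does NOT match; no characters are consumed.
Walking the string: at [3:4] → '7'.
With no groups in the pattern, `findall` gives back each whole match — 1 here.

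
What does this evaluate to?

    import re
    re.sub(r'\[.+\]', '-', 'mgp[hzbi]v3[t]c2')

Matches: at [3:14] → '[hzbi]v3[t]'.
`sub` substitutes '-' at each match site.

'mgp-c2'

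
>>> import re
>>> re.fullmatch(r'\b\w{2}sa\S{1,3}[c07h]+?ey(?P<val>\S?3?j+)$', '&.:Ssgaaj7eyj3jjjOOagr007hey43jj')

Pattern: a word boundary (`\b`, zero-width); then exactly 2 of a word character, then the literal 'sa', then 1 to 3 of a non-whitespace character; then one or more of one of [c07h] (lazy), then the literal 'ey'; then optionally a non-whitespace character, then optionally a literal '3', then one or more of a literal 'j' (captured as 'val'); then anchored at the end.
`fullmatch` succeeds only if the pattern covers the string from start to end.
Here there's no way to consume every character, so the call returns None.

None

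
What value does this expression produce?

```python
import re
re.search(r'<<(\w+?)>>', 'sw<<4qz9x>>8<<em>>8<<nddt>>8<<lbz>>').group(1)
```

'4qz9x'

`re.search` tries every starting position until one works.
The match spans [2:11] → '<<4qz9x>>'.
Captured: group 1 = '4qz9x'.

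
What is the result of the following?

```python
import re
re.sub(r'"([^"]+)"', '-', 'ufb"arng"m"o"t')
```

'ufb-m-t'

`sub` substitutes '-' at each match site.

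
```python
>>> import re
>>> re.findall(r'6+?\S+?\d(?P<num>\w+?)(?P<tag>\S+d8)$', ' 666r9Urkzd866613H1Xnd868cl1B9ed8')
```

[('r', '9Urkzd866613H1Xnd868cl1B9ed8')]

The pattern matches one or more of the literal '6' (lazy), then one or more of a non-whitespace character (lazy), then a digit; then one or more of a word character (lazy) (captured as 'num'); then one or more of a non-whitespace character, then the literal 'd8' (captured as 'tag'); then anchored at the end.
With the lazy modifier that quantifier settles for the fewest repetitions that let the rest of the pattern succeed (the atoms after it are unaffected and can still be greedy).
Matches: at [1:33] match '666r9Urkzd866613H1Xnd868cl1B9ed8', groups = ('r', '9Urkzd866613H1Xnd868cl1B9ed8').
Multiple groups make `findall` return tuples — one 2-tuple for the one match.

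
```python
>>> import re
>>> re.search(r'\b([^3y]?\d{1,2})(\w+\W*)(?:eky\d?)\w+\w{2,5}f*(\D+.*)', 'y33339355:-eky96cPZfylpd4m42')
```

The pattern matches a word boundary (`\b`, zero-width); then optionally any character except [3y], then 1 to 2 of a digit (captured); then one or more of a word character, then zero or more of a non-word character (captured); then the literal 'eky', then optionally a digit (non-capturing group); then one or more of a word character, then 2 to 5 of a word character, then zero or more of a literal 'f'; then one or more of a non-digit, then zero or more of any character (captured).
`re.search` tries every starting position until one works.
Here the pattern never matches, so the call returns None.

None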